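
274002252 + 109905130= 383907382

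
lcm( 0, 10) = 0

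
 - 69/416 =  - 69/416=-  0.17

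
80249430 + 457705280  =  537954710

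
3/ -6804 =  - 1 + 2267/2268 =- 0.00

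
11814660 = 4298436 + 7516224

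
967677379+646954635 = 1614632014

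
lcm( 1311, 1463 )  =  100947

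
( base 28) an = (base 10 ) 303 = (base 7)612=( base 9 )366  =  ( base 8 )457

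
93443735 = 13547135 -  - 79896600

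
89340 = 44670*2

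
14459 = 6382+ 8077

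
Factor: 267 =3^1*89^1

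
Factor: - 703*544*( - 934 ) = 357191488 = 2^6*17^1*19^1*37^1*467^1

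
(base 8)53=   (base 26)1h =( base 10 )43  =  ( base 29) 1E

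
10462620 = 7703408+2759212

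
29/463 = 29/463 = 0.06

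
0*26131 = 0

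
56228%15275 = 10403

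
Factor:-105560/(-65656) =5^1*7^1*13^1*283^(  -  1)= 455/283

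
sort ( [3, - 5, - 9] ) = [ - 9,-5,3 ] 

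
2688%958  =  772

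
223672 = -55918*( - 4)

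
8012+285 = 8297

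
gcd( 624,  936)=312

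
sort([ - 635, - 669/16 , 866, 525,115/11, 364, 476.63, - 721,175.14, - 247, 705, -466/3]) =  [ - 721, - 635,-247, - 466/3,  -  669/16 , 115/11, 175.14, 364, 476.63, 525,  705,866 ]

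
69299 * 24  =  1663176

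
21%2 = 1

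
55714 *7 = 389998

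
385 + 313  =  698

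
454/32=227/16 = 14.19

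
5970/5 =1194= 1194.00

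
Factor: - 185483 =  - 185483^1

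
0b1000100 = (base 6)152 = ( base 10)68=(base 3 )2112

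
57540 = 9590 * 6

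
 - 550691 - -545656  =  -5035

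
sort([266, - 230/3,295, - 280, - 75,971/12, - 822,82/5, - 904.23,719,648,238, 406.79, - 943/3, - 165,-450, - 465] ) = [ - 904.23, - 822, - 465, - 450,- 943/3,-280, - 165,  -  230/3, - 75, 82/5, 971/12,238,266,295,406.79,  648,719] 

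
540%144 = 108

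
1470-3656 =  - 2186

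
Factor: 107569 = 7^1*11^2*127^1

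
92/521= 92/521= 0.18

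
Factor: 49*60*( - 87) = -255780 =- 2^2*3^2*5^1*7^2*29^1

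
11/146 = 11/146 = 0.08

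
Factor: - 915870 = -2^1*3^1 * 5^1*30529^1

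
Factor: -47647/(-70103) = 11^ ( - 1)  *  29^1*31^1*53^1*6373^( - 1 )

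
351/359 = 351/359= 0.98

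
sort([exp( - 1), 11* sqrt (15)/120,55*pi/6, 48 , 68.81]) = [ 11*sqrt(15) /120, exp(-1), 55*pi/6,48, 68.81 ]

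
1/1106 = 1/1106 =0.00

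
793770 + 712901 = 1506671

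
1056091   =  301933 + 754158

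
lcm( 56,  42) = 168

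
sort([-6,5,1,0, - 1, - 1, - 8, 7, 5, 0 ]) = [ - 8, - 6, - 1, - 1,0, 0,1,5, 5, 7]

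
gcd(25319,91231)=7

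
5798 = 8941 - 3143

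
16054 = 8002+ 8052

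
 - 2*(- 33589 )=67178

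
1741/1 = 1741 = 1741.00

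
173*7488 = 1295424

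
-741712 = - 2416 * 307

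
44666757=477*93641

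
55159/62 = 55159/62   =  889.66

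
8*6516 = 52128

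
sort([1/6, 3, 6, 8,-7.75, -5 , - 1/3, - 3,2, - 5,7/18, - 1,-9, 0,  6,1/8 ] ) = [ - 9, - 7.75, - 5, - 5, - 3, - 1, - 1/3, 0,  1/8, 1/6, 7/18,  2, 3 , 6 , 6,8]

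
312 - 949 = -637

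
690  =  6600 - 5910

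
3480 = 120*29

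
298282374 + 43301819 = 341584193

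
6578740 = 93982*70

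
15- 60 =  - 45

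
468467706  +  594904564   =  1063372270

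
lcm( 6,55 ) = 330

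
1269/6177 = 423/2059 =0.21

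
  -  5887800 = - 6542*900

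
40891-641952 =-601061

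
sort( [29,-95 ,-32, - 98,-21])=[ - 98, - 95, - 32, - 21,  29 ]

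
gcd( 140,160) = 20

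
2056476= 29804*69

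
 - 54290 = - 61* 890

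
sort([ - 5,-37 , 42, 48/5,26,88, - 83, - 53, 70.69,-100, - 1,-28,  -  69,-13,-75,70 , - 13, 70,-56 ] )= [ - 100, - 83, - 75,  -  69 ,-56, -53,-37, - 28, - 13, - 13, - 5, - 1, 48/5, 26,  42,70, 70, 70.69,88 ]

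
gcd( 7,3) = 1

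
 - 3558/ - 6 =593/1 = 593.00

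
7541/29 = 7541/29  =  260.03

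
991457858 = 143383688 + 848074170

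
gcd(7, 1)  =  1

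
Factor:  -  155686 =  - 2^1 * 17^1 * 19^1*241^1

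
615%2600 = 615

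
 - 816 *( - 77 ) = 62832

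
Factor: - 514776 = -2^3*3^1*89^1*241^1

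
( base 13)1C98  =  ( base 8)10376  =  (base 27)5q3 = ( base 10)4350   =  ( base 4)1003332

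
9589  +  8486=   18075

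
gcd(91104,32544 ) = 96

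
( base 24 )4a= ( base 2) 1101010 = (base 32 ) 3a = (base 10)106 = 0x6a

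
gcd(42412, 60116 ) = 4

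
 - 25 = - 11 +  - 14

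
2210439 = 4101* 539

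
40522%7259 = 4227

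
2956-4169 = - 1213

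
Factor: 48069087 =3^1*11^1*479^1*3041^1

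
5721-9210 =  - 3489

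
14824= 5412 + 9412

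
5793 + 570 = 6363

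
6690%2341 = 2008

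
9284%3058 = 110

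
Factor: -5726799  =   - 3^2*13^1*48947^1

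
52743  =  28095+24648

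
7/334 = 7/334 = 0.02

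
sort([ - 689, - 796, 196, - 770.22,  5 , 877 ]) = [-796, - 770.22, - 689,5, 196, 877]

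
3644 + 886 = 4530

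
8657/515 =16  +  417/515= 16.81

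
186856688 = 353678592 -166821904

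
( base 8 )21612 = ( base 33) 8BN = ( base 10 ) 9098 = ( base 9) 13428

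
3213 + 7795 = 11008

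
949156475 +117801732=1066958207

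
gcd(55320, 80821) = 1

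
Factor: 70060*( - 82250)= - 5762435000 =-2^3*5^4*7^1*31^1* 47^1*113^1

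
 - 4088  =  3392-7480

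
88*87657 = 7713816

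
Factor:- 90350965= -5^1  *1123^1*16091^1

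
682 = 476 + 206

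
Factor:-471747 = -3^1*67^1*2347^1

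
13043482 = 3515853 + 9527629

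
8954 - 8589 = 365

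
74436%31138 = 12160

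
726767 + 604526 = 1331293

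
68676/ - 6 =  - 11446 + 0/1 = -11446.00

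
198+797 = 995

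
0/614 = 0=0.00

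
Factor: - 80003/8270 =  - 2^(  -  1 )*5^(-1) * 7^1*11^1*827^(  -  1)* 1039^1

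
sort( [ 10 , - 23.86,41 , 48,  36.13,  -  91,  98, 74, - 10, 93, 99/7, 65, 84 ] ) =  [ - 91, - 23.86,  -  10, 10, 99/7 , 36.13,41, 48,65, 74,84, 93, 98]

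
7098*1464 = 10391472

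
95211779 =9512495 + 85699284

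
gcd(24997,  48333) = 1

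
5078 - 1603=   3475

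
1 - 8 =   -  7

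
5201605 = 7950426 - 2748821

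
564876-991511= -426635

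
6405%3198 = 9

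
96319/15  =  96319/15 = 6421.27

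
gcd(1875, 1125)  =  375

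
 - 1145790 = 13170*( - 87 )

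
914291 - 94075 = 820216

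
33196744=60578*548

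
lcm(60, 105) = 420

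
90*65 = 5850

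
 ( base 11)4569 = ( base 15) 1BA4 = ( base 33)5GV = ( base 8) 13564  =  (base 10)6004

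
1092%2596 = 1092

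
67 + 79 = 146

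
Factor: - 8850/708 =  - 2^( - 1)*5^2=- 25/2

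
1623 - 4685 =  - 3062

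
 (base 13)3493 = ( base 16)1cdb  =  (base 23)DM4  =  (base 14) 2999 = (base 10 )7387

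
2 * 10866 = 21732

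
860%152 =100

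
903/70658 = 129/10094 = 0.01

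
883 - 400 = 483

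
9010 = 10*901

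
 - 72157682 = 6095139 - 78252821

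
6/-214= -3/107 = -0.03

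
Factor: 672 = 2^5*3^1* 7^1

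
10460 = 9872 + 588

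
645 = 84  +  561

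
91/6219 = 91/6219  =  0.01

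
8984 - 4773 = 4211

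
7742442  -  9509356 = -1766914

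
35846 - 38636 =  - 2790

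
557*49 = 27293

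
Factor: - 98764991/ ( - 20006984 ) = 2^( - 3 )*13^1 * 29^(  -  1 )*83^( - 1 ) * 89^1*1039^(- 1 )  *  85363^1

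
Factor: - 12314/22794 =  - 47/87= - 3^( - 1)*29^( - 1)*47^1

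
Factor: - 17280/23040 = - 2^ (-2)  *  3^1 = - 3/4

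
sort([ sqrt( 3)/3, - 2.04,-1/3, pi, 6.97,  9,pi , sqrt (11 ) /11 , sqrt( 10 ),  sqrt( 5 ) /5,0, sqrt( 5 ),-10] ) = [ - 10, - 2.04,- 1/3,0, sqrt(11 )/11,sqrt(5) /5,sqrt( 3 ) /3, sqrt( 5 ),pi,pi,sqrt( 10 ),6.97, 9]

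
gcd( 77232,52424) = 8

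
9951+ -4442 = 5509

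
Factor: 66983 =7^2*1367^1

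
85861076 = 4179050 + 81682026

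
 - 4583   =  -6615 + 2032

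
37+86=123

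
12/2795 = 12/2795  =  0.00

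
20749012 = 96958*214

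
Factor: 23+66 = 89^1  =  89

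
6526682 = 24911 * 262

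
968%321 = 5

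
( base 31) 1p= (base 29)1r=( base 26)24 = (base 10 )56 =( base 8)70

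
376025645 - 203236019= 172789626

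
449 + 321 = 770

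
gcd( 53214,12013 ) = 1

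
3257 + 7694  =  10951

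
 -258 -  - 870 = 612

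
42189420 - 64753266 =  - 22563846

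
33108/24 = 2759/2 = 1379.50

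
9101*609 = 5542509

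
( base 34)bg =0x186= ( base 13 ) 240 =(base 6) 1450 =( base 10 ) 390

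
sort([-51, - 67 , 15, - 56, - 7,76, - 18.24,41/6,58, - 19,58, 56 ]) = [ - 67, - 56 , - 51, - 19, - 18.24,-7, 41/6,  15, 56,58,58, 76] 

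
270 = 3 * 90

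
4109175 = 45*91315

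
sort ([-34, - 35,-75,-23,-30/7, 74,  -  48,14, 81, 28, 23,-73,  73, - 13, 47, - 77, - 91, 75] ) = [ - 91, - 77, - 75, - 73,-48, - 35, - 34,  -  23,  -  13,  -  30/7, 14,23,28, 47, 73, 74, 75,  81]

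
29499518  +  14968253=44467771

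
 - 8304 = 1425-9729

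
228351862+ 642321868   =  870673730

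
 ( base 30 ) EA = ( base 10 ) 430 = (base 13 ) 271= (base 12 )2ba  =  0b110101110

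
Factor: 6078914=2^1*31^1 *98047^1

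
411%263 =148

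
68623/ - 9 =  - 7625 +2/9= - 7624.78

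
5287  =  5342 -55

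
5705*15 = 85575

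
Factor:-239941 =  - 13^1 * 18457^1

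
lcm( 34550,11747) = 587350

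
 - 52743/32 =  - 52743/32 = - 1648.22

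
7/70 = 1/10 =0.10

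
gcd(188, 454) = 2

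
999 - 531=468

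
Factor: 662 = 2^1*331^1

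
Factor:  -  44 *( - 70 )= 3080 = 2^3 * 5^1 * 7^1*11^1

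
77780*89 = 6922420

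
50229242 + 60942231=111171473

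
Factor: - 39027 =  - 3^1*13009^1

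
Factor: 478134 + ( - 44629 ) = 5^1*277^1 * 313^1 = 433505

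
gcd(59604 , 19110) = 6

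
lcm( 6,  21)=42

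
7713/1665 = 4  +  117/185 =4.63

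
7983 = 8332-349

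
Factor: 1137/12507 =11^( - 1) =1/11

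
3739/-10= - 374 + 1/10 =-373.90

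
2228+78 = 2306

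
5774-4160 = 1614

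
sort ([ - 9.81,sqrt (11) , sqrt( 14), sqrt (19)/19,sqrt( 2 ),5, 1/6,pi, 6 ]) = [ - 9.81,  1/6, sqrt( 19)/19, sqrt( 2), pi, sqrt( 11), sqrt( 14), 5, 6] 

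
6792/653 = 10  +  262/653 = 10.40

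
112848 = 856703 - 743855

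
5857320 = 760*7707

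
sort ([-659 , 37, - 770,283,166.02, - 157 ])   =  [ - 770,-659 , - 157, 37, 166.02,283 ]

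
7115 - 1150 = 5965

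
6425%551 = 364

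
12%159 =12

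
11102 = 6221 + 4881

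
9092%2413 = 1853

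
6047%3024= 3023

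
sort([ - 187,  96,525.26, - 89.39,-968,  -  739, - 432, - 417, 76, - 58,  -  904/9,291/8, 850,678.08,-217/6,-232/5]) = [-968, - 739,-432, - 417  , - 187,-904/9,-89.39,  -  58, - 232/5, - 217/6,291/8,76, 96,525.26,678.08, 850] 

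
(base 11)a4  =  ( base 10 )114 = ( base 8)162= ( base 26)4A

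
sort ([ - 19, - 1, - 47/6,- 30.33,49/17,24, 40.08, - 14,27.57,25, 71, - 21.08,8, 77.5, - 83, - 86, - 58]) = [ - 86, - 83,-58, - 30.33,-21.08,  -  19, - 14, - 47/6,-1 , 49/17,8, 24,25,27.57,40.08, 71,77.5]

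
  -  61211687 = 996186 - 62207873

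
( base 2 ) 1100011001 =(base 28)109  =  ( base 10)793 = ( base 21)1GG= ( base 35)mn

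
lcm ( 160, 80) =160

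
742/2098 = 371/1049= 0.35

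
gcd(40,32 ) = 8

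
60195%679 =443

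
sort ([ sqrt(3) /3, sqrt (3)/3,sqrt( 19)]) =[sqrt (3 ) /3,sqrt (3)/3,sqrt( 19 ) ] 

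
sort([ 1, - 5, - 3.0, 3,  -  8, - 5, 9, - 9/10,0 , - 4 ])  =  [ - 8,-5, -5, - 4, - 3.0, - 9/10, 0,1,3,9]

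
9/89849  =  9/89849 = 0.00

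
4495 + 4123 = 8618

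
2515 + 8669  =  11184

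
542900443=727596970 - 184696527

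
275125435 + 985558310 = 1260683745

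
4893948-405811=4488137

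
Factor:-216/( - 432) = 1/2 = 2^( - 1 )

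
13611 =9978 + 3633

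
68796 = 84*819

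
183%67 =49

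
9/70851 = 3/23617 = 0.00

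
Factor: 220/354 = 110/177 =2^1*3^( - 1)*5^1*11^1*59^( - 1)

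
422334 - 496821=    - 74487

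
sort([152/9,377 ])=[ 152/9, 377 ]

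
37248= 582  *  64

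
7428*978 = 7264584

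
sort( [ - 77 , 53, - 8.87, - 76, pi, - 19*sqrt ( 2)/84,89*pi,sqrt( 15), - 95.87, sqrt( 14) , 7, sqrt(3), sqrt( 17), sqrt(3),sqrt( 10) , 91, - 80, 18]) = [ - 95.87, - 80 , - 77,- 76 , - 8.87,-19*sqrt(2)/84,sqrt(3), sqrt( 3), pi, sqrt( 10), sqrt( 14), sqrt(15), sqrt( 17 ), 7, 18, 53, 91,  89* pi]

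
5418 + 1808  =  7226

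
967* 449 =434183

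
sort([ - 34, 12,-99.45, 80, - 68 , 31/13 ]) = [ - 99.45 , - 68,-34, 31/13,12, 80]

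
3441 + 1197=4638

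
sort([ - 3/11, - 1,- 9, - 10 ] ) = [-10, - 9, - 1 ,  -  3/11] 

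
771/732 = 1+13/244 =1.05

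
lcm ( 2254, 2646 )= 60858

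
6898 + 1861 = 8759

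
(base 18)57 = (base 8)141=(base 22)49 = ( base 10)97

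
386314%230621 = 155693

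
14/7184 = 7/3592  =  0.00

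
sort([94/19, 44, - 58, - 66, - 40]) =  [  -  66,-58, - 40,94/19,44 ] 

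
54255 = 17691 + 36564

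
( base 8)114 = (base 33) 2a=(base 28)2K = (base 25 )31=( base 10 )76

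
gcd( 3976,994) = 994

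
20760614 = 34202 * 607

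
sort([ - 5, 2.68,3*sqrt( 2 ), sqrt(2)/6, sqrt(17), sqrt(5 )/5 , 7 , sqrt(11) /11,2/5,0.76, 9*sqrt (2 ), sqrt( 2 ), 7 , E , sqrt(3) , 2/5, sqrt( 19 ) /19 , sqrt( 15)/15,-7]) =[  -  7,  -  5,sqrt( 19 ) /19,sqrt ( 2 ) /6 , sqrt( 15 ) /15,sqrt(11) /11,2/5,2/5, sqrt( 5)/5,0.76, sqrt( 2), sqrt( 3 ),2.68,  E,sqrt( 17 ) , 3*sqrt(2),7, 7 , 9*sqrt( 2)]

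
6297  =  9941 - 3644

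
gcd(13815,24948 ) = 9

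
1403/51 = 27 + 26/51 =27.51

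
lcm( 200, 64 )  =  1600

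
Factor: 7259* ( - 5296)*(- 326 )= 12532634464 = 2^5*7^1*17^1 * 61^1*163^1*331^1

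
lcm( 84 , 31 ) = 2604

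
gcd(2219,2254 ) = 7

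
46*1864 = 85744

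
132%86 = 46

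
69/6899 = 69/6899=   0.01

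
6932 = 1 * 6932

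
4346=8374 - 4028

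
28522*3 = 85566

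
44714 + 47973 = 92687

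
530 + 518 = 1048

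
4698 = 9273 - 4575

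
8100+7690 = 15790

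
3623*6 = 21738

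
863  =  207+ 656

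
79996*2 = 159992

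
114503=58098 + 56405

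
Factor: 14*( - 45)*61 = - 2^1* 3^2*5^1 * 7^1*61^1 = - 38430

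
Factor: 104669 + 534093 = 638762 = 2^1*277^1*1153^1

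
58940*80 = 4715200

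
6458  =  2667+3791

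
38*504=19152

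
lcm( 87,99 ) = 2871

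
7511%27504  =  7511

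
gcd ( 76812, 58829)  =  1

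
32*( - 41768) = - 1336576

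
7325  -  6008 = 1317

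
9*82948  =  746532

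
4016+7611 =11627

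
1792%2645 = 1792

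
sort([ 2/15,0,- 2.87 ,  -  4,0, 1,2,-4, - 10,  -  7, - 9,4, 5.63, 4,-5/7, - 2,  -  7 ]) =[  -  10, - 9 , - 7, - 7,- 4, - 4, - 2.87, - 2,- 5/7,0,0, 2/15,1,  2,4,4,5.63] 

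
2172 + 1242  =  3414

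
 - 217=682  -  899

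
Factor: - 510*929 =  - 473790= - 2^1*3^1*5^1* 17^1*929^1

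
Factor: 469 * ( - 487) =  -228403= - 7^1*67^1 * 487^1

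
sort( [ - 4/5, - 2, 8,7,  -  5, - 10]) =[  -  10, - 5,-2, - 4/5, 7 , 8]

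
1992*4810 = 9581520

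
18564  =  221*84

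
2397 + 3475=5872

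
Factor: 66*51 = 3366 = 2^1*3^2 * 11^1*17^1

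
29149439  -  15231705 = 13917734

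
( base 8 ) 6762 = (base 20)8ia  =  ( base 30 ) 3T0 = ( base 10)3570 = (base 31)3M5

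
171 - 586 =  - 415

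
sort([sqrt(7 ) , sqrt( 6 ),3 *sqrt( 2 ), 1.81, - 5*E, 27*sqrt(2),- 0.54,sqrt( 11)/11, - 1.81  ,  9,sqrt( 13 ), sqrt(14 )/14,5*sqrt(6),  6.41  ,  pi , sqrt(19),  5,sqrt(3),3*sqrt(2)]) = [ - 5*E, - 1.81, - 0.54,sqrt(14 ) /14, sqrt( 11)/11,  sqrt(3 ),1.81, sqrt(6),sqrt( 7),pi,sqrt( 13 ),3*sqrt(2),3*sqrt( 2 ),sqrt(19),5, 6.41,9,5*sqrt( 6),  27*sqrt(2)] 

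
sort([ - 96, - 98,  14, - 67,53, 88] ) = [-98, - 96, - 67,  14,53, 88]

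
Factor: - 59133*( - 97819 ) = 5784330927  =  3^1  *  23^2*857^1*4253^1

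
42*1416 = 59472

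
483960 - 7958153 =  - 7474193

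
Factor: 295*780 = 2^2*3^1 *5^2 * 13^1*59^1 =230100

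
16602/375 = 5534/125 = 44.27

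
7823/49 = 7823/49= 159.65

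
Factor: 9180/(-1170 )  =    -  2^1*3^1*13^ ( - 1)*17^1 = - 102/13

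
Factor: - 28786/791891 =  - 2^1*37^1 * 389^1*791891^( - 1) 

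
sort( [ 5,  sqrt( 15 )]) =[ sqrt(15),5 ]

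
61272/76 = 806 + 4/19 = 806.21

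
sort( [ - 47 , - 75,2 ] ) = [ - 75, - 47 , 2]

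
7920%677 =473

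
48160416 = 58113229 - 9952813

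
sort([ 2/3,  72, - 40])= [ - 40,2/3, 72 ] 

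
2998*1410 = 4227180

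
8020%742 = 600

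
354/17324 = 177/8662 = 0.02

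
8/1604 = 2/401 = 0.00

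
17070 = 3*5690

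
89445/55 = 17889/11=1626.27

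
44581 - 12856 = 31725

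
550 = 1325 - 775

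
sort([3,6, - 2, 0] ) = [ - 2,0,3,6] 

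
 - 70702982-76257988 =-146960970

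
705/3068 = 705/3068 = 0.23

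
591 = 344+247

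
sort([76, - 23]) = [  -  23 , 76] 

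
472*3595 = 1696840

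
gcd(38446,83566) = 94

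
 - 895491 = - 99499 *9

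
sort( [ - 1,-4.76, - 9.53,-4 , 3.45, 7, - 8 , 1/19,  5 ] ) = [-9.53, - 8,  -  4.76,- 4, - 1, 1/19 , 3.45,  5,7]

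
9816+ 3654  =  13470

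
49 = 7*7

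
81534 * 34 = 2772156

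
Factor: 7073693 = 11^1*709^1 *907^1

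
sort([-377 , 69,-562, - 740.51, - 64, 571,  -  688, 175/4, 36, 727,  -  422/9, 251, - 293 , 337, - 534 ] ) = [ - 740.51,- 688, - 562,-534 , - 377, - 293, - 64,-422/9,36,175/4, 69, 251, 337,571, 727]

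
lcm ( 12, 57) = 228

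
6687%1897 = 996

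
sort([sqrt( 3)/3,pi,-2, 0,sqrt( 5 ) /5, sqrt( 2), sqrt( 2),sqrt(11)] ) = [-2,0, sqrt( 5) /5,sqrt(3) /3, sqrt(2 ),  sqrt(2), pi , sqrt( 11 ) ] 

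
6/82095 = 2/27365 = 0.00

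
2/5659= 2/5659 = 0.00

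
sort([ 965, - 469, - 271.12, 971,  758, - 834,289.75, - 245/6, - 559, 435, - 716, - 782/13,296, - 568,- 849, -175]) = [ - 849, - 834, - 716, - 568,  -  559, - 469, - 271.12,-175, - 782/13, - 245/6, 289.75, 296,435, 758,965, 971 ]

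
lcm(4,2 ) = 4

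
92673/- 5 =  - 92673/5 = - 18534.60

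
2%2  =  0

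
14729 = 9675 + 5054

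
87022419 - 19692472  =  67329947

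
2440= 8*305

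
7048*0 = 0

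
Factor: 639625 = 5^3*7^1*17^1*43^1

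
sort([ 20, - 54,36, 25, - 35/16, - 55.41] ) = [ - 55.41, - 54, -35/16,20, 25,36 ]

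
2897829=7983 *363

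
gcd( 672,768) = 96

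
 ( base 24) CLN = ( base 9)11175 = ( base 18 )14h5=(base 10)7439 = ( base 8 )16417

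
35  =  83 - 48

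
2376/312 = 99/13 = 7.62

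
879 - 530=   349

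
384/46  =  8 + 8/23 = 8.35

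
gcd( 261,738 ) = 9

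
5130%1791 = 1548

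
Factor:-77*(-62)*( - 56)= -2^4 * 7^2*11^1*31^1 = - 267344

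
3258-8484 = -5226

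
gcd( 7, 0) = 7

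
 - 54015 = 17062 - 71077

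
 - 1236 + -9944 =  - 11180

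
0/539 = 0 = 0.00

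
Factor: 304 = 2^4*19^1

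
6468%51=42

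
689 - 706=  - 17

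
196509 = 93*2113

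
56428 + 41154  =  97582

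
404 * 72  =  29088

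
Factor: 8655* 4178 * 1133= 40969948470 =2^1* 3^1*5^1*11^1 * 103^1*577^1 * 2089^1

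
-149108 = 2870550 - 3019658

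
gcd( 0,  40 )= 40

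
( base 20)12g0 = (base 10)9120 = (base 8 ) 21640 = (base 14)3476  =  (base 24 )fk0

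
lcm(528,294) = 25872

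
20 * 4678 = 93560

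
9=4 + 5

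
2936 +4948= 7884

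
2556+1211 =3767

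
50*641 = 32050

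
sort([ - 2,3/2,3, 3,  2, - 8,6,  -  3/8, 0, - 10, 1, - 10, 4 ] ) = [ - 10, - 10, - 8,-2, - 3/8, 0 , 1,3/2,2,3,  3,4,6] 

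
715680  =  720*994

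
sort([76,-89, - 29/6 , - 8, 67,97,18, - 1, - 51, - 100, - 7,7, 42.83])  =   [- 100 , - 89, - 51, - 8, - 7, - 29/6, - 1,7, 18, 42.83, 67, 76,97]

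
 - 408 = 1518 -1926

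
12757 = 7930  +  4827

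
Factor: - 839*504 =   -  2^3 * 3^2*7^1*839^1 = -422856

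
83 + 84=167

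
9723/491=9723/491 = 19.80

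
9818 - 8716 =1102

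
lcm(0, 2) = 0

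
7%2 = 1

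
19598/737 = 26 + 436/737 = 26.59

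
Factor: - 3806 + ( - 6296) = - 10102 =- 2^1*5051^1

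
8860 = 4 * 2215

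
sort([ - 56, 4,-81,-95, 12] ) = [ - 95, - 81,  -  56, 4, 12]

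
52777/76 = 52777/76 = 694.43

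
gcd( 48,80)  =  16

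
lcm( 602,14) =602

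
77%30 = 17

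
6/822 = 1/137 = 0.01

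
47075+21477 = 68552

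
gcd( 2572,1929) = 643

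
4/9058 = 2/4529 = 0.00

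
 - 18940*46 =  - 871240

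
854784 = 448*1908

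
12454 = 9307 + 3147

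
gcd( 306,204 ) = 102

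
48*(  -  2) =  - 96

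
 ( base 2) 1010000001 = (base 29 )m3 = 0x281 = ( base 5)10031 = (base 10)641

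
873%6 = 3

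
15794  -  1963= 13831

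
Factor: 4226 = 2^1*2113^1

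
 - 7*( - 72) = 504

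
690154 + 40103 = 730257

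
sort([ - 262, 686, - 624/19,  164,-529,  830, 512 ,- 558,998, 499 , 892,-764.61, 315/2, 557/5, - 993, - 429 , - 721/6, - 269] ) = [ - 993, - 764.61, - 558, - 529, - 429, - 269 , - 262,-721/6, - 624/19, 557/5, 315/2, 164, 499, 512, 686,  830, 892, 998]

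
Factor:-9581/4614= - 2^ ( - 1 )*3^(-1)*11^1*13^1*67^1*769^(- 1)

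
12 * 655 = 7860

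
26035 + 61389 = 87424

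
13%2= 1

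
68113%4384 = 2353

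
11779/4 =2944  +  3/4 = 2944.75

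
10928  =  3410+7518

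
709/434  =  709/434 = 1.63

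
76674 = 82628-5954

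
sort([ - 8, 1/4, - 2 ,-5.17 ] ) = [ - 8, - 5.17,  -  2,1/4 ] 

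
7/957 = 7/957 = 0.01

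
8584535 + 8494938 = 17079473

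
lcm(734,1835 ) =3670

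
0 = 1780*0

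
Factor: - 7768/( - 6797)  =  2^3*7^( - 1) = 8/7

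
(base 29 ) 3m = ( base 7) 214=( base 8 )155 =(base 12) 91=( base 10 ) 109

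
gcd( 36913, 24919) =1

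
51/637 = 51/637 = 0.08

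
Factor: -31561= - 37^1*853^1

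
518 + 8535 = 9053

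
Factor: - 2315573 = -13^1*59^1 * 3019^1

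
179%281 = 179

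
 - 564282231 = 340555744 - 904837975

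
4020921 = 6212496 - 2191575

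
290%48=2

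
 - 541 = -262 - 279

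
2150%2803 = 2150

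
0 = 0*652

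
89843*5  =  449215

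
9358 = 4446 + 4912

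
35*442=15470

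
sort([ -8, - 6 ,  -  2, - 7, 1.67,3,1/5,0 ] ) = [- 8,  -  7, - 6  , - 2,0,1/5,  1.67,3 ] 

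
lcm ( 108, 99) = 1188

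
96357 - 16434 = 79923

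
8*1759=14072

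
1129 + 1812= 2941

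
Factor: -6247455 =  - 3^1*5^1*416497^1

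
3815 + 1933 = 5748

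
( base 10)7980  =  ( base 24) dkc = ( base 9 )11846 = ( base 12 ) 4750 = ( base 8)17454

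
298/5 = 59 + 3/5 = 59.60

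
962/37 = 26 = 26.00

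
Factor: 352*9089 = 2^5*11^1*61^1*149^1 = 3199328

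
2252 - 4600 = -2348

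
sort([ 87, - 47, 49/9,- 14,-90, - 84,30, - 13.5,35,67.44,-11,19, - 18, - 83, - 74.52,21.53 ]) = [ - 90,  -  84, - 83, - 74.52, - 47, - 18, - 14,-13.5, - 11,49/9,19,21.53,30, 35,67.44, 87 ]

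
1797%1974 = 1797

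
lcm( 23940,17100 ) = 119700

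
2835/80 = 567/16=35.44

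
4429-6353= - 1924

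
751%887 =751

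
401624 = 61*6584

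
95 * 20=1900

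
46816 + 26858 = 73674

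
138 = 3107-2969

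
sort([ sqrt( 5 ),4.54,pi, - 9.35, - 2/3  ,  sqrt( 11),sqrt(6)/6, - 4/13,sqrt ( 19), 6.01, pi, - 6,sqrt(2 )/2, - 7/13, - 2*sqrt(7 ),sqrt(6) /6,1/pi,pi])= [ - 9.35, - 6, - 2*sqrt( 7), - 2/3, - 7/13, - 4/13,1/pi,sqrt(6)/6,sqrt (6 )/6,sqrt( 2)/2,sqrt (5 ),pi, pi,pi, sqrt( 11 ),sqrt(19),4.54,6.01 ] 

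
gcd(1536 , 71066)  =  2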